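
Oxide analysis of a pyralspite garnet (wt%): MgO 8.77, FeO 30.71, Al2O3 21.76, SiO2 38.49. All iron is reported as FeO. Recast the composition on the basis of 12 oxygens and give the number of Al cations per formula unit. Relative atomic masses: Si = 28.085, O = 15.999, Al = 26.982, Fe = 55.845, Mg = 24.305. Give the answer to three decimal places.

MgO (M=40.304): mol = 0.21760; Mg = 0.21760, O = 0.21760.
FeO (M=71.844): mol = 0.42745; Fe = 0.42745, O = 0.42745.
Al2O3 (M=101.961): mol = 0.21341; Al = 0.42682, O = 0.64023.
SiO2 (M=60.083): mol = 0.64061; Si = 0.64061, O = 1.28122.
ΣO = 2.56650; factor = 12/ΣO = 4.67563.
Al apfu = 0.42682 × 4.67563 = 1.996.

1.996 Al apfu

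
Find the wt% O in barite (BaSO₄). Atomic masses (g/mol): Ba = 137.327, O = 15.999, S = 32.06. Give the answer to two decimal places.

27.42 mass %

Molar mass of BaSO₄: 1·137.327 + 1·32.06 + 4·15.999 = 233.383 g/mol.
Mass of O per formula unit: 4 × 15.999 = 63.996 g.
Weight fraction O = 63.996 / 233.383 = 0.2742.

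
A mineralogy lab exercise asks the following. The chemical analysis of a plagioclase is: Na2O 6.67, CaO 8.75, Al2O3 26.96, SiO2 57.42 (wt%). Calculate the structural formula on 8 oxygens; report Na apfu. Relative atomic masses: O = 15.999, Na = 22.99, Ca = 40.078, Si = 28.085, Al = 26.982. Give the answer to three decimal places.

0.580 Na apfu

Na2O (M=61.979): mol = 0.10762; Na = 0.21524, O = 0.10762.
CaO (M=56.077): mol = 0.15604; Ca = 0.15604, O = 0.15604.
Al2O3 (M=101.961): mol = 0.26441; Al = 0.52882, O = 0.79323.
SiO2 (M=60.083): mol = 0.95568; Si = 0.95568, O = 1.91136.
ΣO = 2.96825; factor = 8/ΣO = 2.69519.
Na apfu = 0.21524 × 2.69519 = 0.580.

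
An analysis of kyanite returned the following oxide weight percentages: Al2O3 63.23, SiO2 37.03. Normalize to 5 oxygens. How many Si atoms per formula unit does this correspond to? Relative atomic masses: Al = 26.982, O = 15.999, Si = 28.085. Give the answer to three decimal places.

0.996 Si apfu

Al2O3 (M=101.961): mol = 0.62014; Al = 1.24028, O = 1.86042.
SiO2 (M=60.083): mol = 0.61631; Si = 0.61631, O = 1.23262.
ΣO = 3.09304; factor = 5/ΣO = 1.61653.
Si apfu = 0.61631 × 1.61653 = 0.996.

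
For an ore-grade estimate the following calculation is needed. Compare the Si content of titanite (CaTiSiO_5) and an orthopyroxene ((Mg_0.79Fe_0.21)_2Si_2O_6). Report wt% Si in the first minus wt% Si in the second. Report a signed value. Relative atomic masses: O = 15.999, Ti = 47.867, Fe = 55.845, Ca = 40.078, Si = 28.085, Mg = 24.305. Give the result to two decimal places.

-11.92 percentage points

M(CaTiSiO_5) = 196.025 g/mol, so wt% Si = 28.085/196.025 × 100 = 14.33%.
M((Mg_0.79Fe_0.21)_2Si_2O_6) = 214.021 g/mol, so wt% Si = 56.170/214.021 × 100 = 26.25%.
14.33 − 26.25 = -11.92 pp.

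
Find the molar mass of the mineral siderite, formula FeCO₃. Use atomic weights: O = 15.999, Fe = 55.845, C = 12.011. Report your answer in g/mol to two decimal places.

115.85 g/mol

M = 1×55.845 + 1×12.011 + 3×15.999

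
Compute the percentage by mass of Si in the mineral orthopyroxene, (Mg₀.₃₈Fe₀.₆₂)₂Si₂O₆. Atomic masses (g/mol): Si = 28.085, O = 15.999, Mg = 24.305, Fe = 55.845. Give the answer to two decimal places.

Molar mass of (Mg₀.₃₈Fe₀.₆₂)₂Si₂O₆: 0.76·24.305 + 1.24·55.845 + 2·28.085 + 6·15.999 = 239.884 g/mol.
Mass of Si per formula unit: 2 × 28.085 = 56.170 g.
Weight fraction Si = 56.170 / 239.884 = 0.2342.

23.42 weight percent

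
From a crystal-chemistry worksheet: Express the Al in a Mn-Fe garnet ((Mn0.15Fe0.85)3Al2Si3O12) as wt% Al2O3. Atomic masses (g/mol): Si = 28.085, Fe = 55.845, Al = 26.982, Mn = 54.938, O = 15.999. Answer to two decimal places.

Formula mass = 497.334 g/mol.
2 Al → 1.0000 mol Al2O3 per formula unit; M(Al2O3) = 101.961, so Al2O3 mass = 101.961 g.
101.961/497.334 × 100 = 20.50 wt%.

20.50 wt%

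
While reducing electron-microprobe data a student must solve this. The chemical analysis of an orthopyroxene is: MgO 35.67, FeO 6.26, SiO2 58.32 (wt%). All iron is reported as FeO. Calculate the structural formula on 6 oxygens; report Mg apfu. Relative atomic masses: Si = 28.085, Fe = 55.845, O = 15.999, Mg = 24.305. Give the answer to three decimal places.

MgO (M=40.304): mol = 0.88502; Mg = 0.88502, O = 0.88502.
FeO (M=71.844): mol = 0.08713; Fe = 0.08713, O = 0.08713.
SiO2 (M=60.083): mol = 0.97066; Si = 0.97066, O = 1.94132.
ΣO = 2.91347; factor = 6/ΣO = 2.05940.
Mg apfu = 0.88502 × 2.05940 = 1.823.

1.823 Mg apfu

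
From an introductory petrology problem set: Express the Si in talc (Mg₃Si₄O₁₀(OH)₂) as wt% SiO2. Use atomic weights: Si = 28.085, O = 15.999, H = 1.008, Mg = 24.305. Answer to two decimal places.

63.37 wt%

Formula mass = 379.259 g/mol.
4 Si → 4.0000 mol SiO2 per formula unit; M(SiO2) = 60.083, so SiO2 mass = 240.332 g.
240.332/379.259 × 100 = 63.37 wt%.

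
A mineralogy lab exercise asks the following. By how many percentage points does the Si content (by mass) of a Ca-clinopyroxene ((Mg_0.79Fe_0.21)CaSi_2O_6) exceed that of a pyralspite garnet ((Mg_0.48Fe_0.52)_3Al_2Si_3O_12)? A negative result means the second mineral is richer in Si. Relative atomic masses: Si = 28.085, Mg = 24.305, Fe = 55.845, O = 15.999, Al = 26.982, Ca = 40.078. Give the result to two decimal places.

M((Mg_0.79Fe_0.21)CaSi_2O_6) = 223.170 g/mol, so wt% Si = 56.170/223.170 × 100 = 25.17%.
M((Mg_0.48Fe_0.52)_3Al_2Si_3O_12) = 452.324 g/mol, so wt% Si = 84.255/452.324 × 100 = 18.63%.
25.17 − 18.63 = 6.54 pp.

6.54 percentage points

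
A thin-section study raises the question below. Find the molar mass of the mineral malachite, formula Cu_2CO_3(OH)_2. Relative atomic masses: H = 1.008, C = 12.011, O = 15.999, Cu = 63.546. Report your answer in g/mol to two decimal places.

Cu: 2 × 63.546 = 127.0920
C: 1 × 12.011 = 12.0110
O: 5 × 15.999 = 79.9950
H: 2 × 1.008 = 2.0160
Summing the contributions gives the formula mass.

221.11 g/mol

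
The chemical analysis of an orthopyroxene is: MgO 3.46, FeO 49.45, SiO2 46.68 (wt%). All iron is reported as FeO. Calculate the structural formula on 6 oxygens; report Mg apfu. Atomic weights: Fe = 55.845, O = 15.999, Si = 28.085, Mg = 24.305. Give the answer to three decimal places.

0.221 Mg apfu

MgO: 3.46/40.304 = 0.08585 mol → 0.08585 mol Mg, 0.08585 mol O.
FeO: 49.45/71.844 = 0.68830 mol → 0.68830 mol Fe, 0.68830 mol O.
SiO2: 46.68/60.083 = 0.77693 mol → 0.77693 mol Si, 1.55386 mol O.
Total oxygen = 2.32801 mol. Normalization factor = 6/2.32801 = 2.57731.
Mg per 6 O = 0.08585 × 2.57731 = 0.221.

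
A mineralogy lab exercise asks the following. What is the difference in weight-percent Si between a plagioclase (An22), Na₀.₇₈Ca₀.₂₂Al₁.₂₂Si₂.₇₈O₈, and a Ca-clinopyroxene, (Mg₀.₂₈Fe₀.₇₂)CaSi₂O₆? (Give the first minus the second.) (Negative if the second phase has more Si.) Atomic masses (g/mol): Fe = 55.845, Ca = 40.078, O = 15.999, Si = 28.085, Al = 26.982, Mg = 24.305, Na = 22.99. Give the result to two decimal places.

5.90 percentage points

M(Na₀.₇₈Ca₀.₂₂Al₁.₂₂Si₂.₇₈O₈) = 265.736 g/mol, so wt% Si = 78.076/265.736 × 100 = 29.38%.
M((Mg₀.₂₈Fe₀.₇₂)CaSi₂O₆) = 239.256 g/mol, so wt% Si = 56.170/239.256 × 100 = 23.48%.
29.38 − 23.48 = 5.90 pp.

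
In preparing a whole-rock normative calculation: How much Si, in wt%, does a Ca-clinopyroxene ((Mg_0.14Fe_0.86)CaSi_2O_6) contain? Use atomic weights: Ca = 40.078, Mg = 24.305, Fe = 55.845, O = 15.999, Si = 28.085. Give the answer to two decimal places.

Molar mass of (Mg_0.14Fe_0.86)CaSi_2O_6: 0.14*24.305 + 0.86*55.845 + 1*40.078 + 2*28.085 + 6*15.999 = 243.671 g/mol.
Mass of Si per formula unit: 2 × 28.085 = 56.170 g.
Weight fraction Si = 56.170 / 243.671 = 0.2305.

23.05 wt%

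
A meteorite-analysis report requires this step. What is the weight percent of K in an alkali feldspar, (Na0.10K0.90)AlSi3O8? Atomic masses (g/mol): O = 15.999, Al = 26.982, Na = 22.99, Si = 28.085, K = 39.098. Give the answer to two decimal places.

M((Na0.10K0.90)AlSi3O8) = 276.716 g/mol.
K contributes 0.90 × 39.098 = 35.188 g per mole.
35.188/276.716 = 0.1272 → 12.72%.

12.72 wt%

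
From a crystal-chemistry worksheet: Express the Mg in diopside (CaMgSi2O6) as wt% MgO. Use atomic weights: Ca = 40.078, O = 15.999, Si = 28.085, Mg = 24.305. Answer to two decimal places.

M(CaMgSi2O6) = 216.547 g/mol; M(MgO) = 40.304 g/mol.
Moles MgO per formula unit = 1 Mg ÷ 1 = 1.0000.
MgO fraction = (1.0000 × 40.304) / 216.547 = 40.304/216.547 = 0.1861.

18.61 wt%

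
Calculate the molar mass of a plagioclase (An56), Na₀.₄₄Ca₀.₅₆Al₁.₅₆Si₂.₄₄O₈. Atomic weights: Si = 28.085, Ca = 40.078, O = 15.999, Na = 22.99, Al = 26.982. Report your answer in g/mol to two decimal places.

271.17 g/mol

The formula mass is the sum 0.44*22.99 + 0.56*40.078 + 1.56*26.982 + 2.44*28.085 + 8*15.999.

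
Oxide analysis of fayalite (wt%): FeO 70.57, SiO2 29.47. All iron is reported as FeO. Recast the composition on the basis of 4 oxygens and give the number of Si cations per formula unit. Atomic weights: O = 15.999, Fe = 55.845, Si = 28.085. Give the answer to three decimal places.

FeO (M=71.844): mol = 0.98227; Fe = 0.98227, O = 0.98227.
SiO2 (M=60.083): mol = 0.49049; Si = 0.49049, O = 0.98098.
ΣO = 1.96325; factor = 4/ΣO = 2.03744.
Si apfu = 0.49049 × 2.03744 = 0.999.

0.999 Si apfu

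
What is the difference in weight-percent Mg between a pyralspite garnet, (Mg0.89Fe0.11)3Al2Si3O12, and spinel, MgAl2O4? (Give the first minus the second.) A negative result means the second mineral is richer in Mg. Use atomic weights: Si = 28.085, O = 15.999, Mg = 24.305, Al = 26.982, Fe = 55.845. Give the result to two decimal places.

-1.39 percentage points

First mineral: 64.894 g Mg in 413.530 g formula = 15.69 wt% Mg.
Second mineral: 24.305 g Mg in 142.265 g formula = 17.08 wt% Mg.
15.69% − 17.08% gives a difference of -1.39 percentage points.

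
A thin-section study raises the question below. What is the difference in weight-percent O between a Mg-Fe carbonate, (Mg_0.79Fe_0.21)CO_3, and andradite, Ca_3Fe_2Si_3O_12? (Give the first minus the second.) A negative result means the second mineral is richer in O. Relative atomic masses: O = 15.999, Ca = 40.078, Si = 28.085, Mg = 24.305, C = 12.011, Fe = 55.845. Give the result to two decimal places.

15.00 percentage points

O in (Mg_0.79Fe_0.21)CO_3: molar mass 90.936 g/mol; 3×15.999 = 47.997 g → 52.78 wt%.
O in Ca_3Fe_2Si_3O_12: molar mass 508.167 g/mol; 12×15.999 = 191.988 g → 37.78 wt%.
Difference = 52.78 − 37.78 = 15.00 percentage points.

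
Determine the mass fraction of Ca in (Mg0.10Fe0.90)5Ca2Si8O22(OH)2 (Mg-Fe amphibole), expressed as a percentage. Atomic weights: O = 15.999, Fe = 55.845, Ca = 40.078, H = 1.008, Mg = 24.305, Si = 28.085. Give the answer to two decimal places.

Molar mass of (Mg0.10Fe0.90)5Ca2Si8O22(OH)2: 0.50*24.305 + 4.50*55.845 + 2*40.078 + 8*28.085 + 24*15.999 + 2*1.008 = 954.283 g/mol.
Mass of Ca per formula unit: 2 × 40.078 = 80.156 g.
Weight fraction Ca = 80.156 / 954.283 = 0.0840.

8.40 wt%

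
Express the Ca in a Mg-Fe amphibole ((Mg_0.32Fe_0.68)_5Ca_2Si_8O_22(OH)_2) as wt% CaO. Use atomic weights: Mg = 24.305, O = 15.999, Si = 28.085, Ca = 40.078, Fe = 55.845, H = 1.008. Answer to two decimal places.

M((Mg_0.32Fe_0.68)_5Ca_2Si_8O_22(OH)_2) = 919.589 g/mol; M(CaO) = 56.077 g/mol.
Moles CaO per formula unit = 2 Ca ÷ 1 = 2.0000.
CaO fraction = (2.0000 × 56.077) / 919.589 = 112.154/919.589 = 0.1220.

12.20 wt%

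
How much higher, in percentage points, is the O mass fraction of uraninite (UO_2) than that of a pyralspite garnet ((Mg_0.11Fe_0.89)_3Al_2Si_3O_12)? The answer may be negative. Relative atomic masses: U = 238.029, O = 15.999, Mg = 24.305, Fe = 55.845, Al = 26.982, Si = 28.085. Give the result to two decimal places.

First mineral: 31.998 g O in 270.027 g formula = 11.85 wt% O.
Second mineral: 191.988 g O in 487.334 g formula = 39.40 wt% O.
11.85% − 39.40% gives a difference of -27.55 percentage points.

-27.55 percentage points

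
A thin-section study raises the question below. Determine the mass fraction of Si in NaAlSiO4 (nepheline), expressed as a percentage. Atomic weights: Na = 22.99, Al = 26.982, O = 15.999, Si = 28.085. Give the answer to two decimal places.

19.77 wt%

Formula mass = 1*22.99 + 1*26.982 + 1*28.085 + 4*15.999 = 142.053 g/mol, of which 28.085 g is Si.
So Si makes up 28.085/142.053 = 0.1977 of the mass, i.e. 19.77%.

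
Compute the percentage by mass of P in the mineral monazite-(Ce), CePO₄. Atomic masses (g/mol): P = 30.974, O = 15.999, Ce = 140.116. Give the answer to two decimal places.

Formula mass = 1·140.116 + 1·30.974 + 4·15.999 = 235.086 g/mol, of which 30.974 g is P.
So P makes up 30.974/235.086 = 0.1318 of the mass, i.e. 13.18%.

13.18 mass %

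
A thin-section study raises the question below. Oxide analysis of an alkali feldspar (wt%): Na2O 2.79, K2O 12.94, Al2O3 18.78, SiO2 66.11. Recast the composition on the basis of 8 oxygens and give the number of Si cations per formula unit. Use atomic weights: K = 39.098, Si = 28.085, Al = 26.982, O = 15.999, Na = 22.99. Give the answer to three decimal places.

Na2O (M=61.979): mol = 0.04502; Na = 0.09004, O = 0.04502.
K2O (M=94.195): mol = 0.13737; K = 0.27474, O = 0.13737.
Al2O3 (M=101.961): mol = 0.18419; Al = 0.36838, O = 0.55257.
SiO2 (M=60.083): mol = 1.10031; Si = 1.10031, O = 2.20062.
ΣO = 2.93558; factor = 8/ΣO = 2.72519.
Si apfu = 1.10031 × 2.72519 = 2.999.

2.999 Si apfu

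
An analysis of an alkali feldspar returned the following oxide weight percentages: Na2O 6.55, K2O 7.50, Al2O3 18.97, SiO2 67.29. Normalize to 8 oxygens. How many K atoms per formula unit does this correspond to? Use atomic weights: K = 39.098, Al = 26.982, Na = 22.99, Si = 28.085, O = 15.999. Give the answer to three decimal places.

Na2O (M=61.979): mol = 0.10568; Na = 0.21136, O = 0.10568.
K2O (M=94.195): mol = 0.07962; K = 0.15924, O = 0.07962.
Al2O3 (M=101.961): mol = 0.18605; Al = 0.37210, O = 0.55815.
SiO2 (M=60.083): mol = 1.11995; Si = 1.11995, O = 2.23990.
ΣO = 2.98335; factor = 8/ΣO = 2.68155.
K apfu = 0.15924 × 2.68155 = 0.427.

0.427 K apfu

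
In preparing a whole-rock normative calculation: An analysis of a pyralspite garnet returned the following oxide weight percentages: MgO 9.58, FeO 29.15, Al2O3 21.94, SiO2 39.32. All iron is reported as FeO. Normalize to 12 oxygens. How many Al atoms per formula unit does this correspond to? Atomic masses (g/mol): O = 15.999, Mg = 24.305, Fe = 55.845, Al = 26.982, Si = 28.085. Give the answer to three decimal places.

1.988 Al apfu

9.58 wt% MgO ÷ 40.304 g/mol = 0.23769 mol, giving 0.23769 Mg and 0.23769 O.
29.15 wt% FeO ÷ 71.844 g/mol = 0.40574 mol, giving 0.40574 Fe and 0.40574 O.
21.94 wt% Al2O3 ÷ 101.961 g/mol = 0.21518 mol, giving 0.43036 Al and 0.64554 O.
39.32 wt% SiO2 ÷ 60.083 g/mol = 0.65443 mol, giving 0.65443 Si and 1.30886 O.
Oxygen sums to 2.59783; scaling by 12/2.59783 = 4.61924 puts the formula on 12 O.
Al: 0.43036 × 4.61924 = 1.988 atoms per formula unit.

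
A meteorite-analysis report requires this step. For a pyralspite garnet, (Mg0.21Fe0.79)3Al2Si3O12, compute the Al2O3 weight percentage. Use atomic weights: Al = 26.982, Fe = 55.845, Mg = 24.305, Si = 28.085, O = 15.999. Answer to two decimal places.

21.34 wt%

M((Mg0.21Fe0.79)3Al2Si3O12) = 477.872 g/mol; M(Al2O3) = 101.961 g/mol.
Moles Al2O3 per formula unit = 2 Al ÷ 2 = 1.0000.
Al2O3 fraction = (1.0000 × 101.961) / 477.872 = 101.961/477.872 = 0.2134.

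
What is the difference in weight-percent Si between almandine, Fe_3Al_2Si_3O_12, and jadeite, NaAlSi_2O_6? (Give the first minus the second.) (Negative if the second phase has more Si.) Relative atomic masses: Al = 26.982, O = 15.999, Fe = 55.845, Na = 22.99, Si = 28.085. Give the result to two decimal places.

M(Fe_3Al_2Si_3O_12) = 497.742 g/mol, so wt% Si = 84.255/497.742 × 100 = 16.93%.
M(NaAlSi_2O_6) = 202.136 g/mol, so wt% Si = 56.170/202.136 × 100 = 27.79%.
16.93 − 27.79 = -10.86 pp.

-10.86 percentage points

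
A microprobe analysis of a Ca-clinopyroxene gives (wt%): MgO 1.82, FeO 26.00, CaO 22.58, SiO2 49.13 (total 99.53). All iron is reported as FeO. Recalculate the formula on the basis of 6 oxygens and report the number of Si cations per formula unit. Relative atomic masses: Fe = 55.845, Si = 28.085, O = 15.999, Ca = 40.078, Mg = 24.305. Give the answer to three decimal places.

2.007 Si apfu

MgO: 1.82/40.304 = 0.04516 mol → 0.04516 mol Mg, 0.04516 mol O.
FeO: 26.00/71.844 = 0.36190 mol → 0.36190 mol Fe, 0.36190 mol O.
CaO: 22.58/56.077 = 0.40266 mol → 0.40266 mol Ca, 0.40266 mol O.
SiO2: 49.13/60.083 = 0.81770 mol → 0.81770 mol Si, 1.63540 mol O.
Total oxygen = 2.44512 mol. Normalization factor = 6/2.44512 = 2.45387.
Si per 6 O = 0.81770 × 2.45387 = 2.007.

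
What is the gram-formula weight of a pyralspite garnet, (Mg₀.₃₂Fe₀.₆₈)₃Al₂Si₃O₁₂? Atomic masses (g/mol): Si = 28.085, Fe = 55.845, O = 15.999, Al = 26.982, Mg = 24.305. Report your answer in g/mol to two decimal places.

The formula mass is the sum 0.96(24.305) + 2.04(55.845) + 2(26.982) + 3(28.085) + 12(15.999).

467.46 g/mol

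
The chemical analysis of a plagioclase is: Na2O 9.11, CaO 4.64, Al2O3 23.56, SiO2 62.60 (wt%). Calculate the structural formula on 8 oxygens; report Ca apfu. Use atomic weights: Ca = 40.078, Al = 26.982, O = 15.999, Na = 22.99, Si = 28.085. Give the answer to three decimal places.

Na2O (M=61.979): mol = 0.14699; Na = 0.29398, O = 0.14699.
CaO (M=56.077): mol = 0.08274; Ca = 0.08274, O = 0.08274.
Al2O3 (M=101.961): mol = 0.23107; Al = 0.46214, O = 0.69321.
SiO2 (M=60.083): mol = 1.04189; Si = 1.04189, O = 2.08378.
ΣO = 3.00672; factor = 8/ΣO = 2.66071.
Ca apfu = 0.08274 × 2.66071 = 0.220.

0.220 Ca apfu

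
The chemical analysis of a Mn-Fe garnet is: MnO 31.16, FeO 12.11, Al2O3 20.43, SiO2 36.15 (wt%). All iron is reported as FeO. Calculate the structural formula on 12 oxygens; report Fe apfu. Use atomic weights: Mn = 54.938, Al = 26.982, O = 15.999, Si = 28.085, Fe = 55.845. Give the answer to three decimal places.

0.839 Fe apfu

31.16 wt% MnO ÷ 70.937 g/mol = 0.43926 mol, giving 0.43926 Mn and 0.43926 O.
12.11 wt% FeO ÷ 71.844 g/mol = 0.16856 mol, giving 0.16856 Fe and 0.16856 O.
20.43 wt% Al2O3 ÷ 101.961 g/mol = 0.20037 mol, giving 0.40074 Al and 0.60111 O.
36.15 wt% SiO2 ÷ 60.083 g/mol = 0.60167 mol, giving 0.60167 Si and 1.20334 O.
Oxygen sums to 2.41227; scaling by 12/2.41227 = 4.97457 puts the formula on 12 O.
Fe: 0.16856 × 4.97457 = 0.839 atoms per formula unit.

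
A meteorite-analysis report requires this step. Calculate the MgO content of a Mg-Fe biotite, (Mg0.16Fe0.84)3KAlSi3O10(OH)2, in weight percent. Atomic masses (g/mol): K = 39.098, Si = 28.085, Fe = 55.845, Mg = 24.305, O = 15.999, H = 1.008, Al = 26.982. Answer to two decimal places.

3.89 wt%

Molar mass of (Mg0.16Fe0.84)3KAlSi3O10(OH)2 = 0.48·24.305 + 2.52·55.845 + 1·39.098 + 1·26.982 + 3·28.085 + 12·15.999 + 2·1.008 = 496.735 g/mol.
Each formula unit contains 0.48 Mg, equivalent to 0.48/1 = 0.4800 mol MgO.
M(MgO) = 1×24.305 + 1×15.999 = 40.304 g/mol.
Mass of MgO per formula unit = 0.4800 × 40.304 = 19.346 g.
MgO wt% = 19.346 / 496.735 × 100 = 3.89%.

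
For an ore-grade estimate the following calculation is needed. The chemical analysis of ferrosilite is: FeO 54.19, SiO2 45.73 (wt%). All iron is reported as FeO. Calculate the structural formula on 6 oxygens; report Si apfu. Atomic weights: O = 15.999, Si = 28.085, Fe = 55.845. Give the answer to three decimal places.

FeO: 54.19/71.844 = 0.75427 mol → 0.75427 mol Fe, 0.75427 mol O.
SiO2: 45.73/60.083 = 0.76111 mol → 0.76111 mol Si, 1.52222 mol O.
Total oxygen = 2.27649 mol. Normalization factor = 6/2.27649 = 2.63564.
Si per 6 O = 0.76111 × 2.63564 = 2.006.

2.006 Si apfu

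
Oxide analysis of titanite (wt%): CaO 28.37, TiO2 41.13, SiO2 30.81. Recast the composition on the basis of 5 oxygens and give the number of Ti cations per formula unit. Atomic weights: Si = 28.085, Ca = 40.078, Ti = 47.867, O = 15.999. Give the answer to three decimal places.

CaO: 28.37/56.077 = 0.50591 mol → 0.50591 mol Ca, 0.50591 mol O.
TiO2: 41.13/79.865 = 0.51499 mol → 0.51499 mol Ti, 1.02998 mol O.
SiO2: 30.81/60.083 = 0.51279 mol → 0.51279 mol Si, 1.02558 mol O.
Total oxygen = 2.56147 mol. Normalization factor = 5/2.56147 = 1.95200.
Ti per 5 O = 0.51499 × 1.95200 = 1.005.

1.005 Ti apfu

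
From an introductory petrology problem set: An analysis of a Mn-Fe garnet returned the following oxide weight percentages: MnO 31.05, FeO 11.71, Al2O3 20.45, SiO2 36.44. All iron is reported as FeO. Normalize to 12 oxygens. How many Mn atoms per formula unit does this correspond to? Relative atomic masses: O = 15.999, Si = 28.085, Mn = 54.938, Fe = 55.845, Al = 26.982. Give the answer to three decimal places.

31.05 wt% MnO ÷ 70.937 g/mol = 0.43771 mol, giving 0.43771 Mn and 0.43771 O.
11.71 wt% FeO ÷ 71.844 g/mol = 0.16299 mol, giving 0.16299 Fe and 0.16299 O.
20.45 wt% Al2O3 ÷ 101.961 g/mol = 0.20057 mol, giving 0.40114 Al and 0.60171 O.
36.44 wt% SiO2 ÷ 60.083 g/mol = 0.60649 mol, giving 0.60649 Si and 1.21298 O.
Oxygen sums to 2.41539; scaling by 12/2.41539 = 4.96814 puts the formula on 12 O.
Mn: 0.43771 × 4.96814 = 2.175 atoms per formula unit.

2.175 Mn apfu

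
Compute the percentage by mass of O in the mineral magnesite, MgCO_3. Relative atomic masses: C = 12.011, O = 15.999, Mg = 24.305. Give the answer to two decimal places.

Formula mass = 1*24.305 + 1*12.011 + 3*15.999 = 84.313 g/mol, of which 47.997 g is O.
So O makes up 47.997/84.313 = 0.5693 of the mass, i.e. 56.93%.

56.93 weight percent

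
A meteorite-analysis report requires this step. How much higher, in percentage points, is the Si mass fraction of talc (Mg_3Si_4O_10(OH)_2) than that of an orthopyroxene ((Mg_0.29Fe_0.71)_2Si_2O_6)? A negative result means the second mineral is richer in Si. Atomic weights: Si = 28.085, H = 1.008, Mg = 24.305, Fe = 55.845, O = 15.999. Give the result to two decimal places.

M(Mg_3Si_4O_10(OH)_2) = 379.259 g/mol, so wt% Si = 112.340/379.259 × 100 = 29.62%.
M((Mg_0.29Fe_0.71)_2Si_2O_6) = 245.561 g/mol, so wt% Si = 56.170/245.561 × 100 = 22.87%.
29.62 − 22.87 = 6.75 pp.

6.75 percentage points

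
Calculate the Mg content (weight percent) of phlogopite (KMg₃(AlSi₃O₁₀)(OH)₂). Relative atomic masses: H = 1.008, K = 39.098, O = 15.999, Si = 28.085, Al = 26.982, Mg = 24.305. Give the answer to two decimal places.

17.47 weight percent

M(KMg₃(AlSi₃O₁₀)(OH)₂) = 417.254 g/mol.
Mg contributes 3 × 24.305 = 72.915 g per mole.
72.915/417.254 = 0.1747 → 17.47%.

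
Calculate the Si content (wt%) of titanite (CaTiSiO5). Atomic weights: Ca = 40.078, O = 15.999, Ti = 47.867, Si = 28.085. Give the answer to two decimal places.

14.33 wt%

Formula mass = 1×40.078 + 1×47.867 + 1×28.085 + 5×15.999 = 196.025 g/mol, of which 28.085 g is Si.
So Si makes up 28.085/196.025 = 0.1433 of the mass, i.e. 14.33%.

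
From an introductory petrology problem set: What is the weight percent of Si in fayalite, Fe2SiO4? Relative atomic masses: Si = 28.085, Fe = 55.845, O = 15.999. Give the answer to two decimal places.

13.78 mass %

Formula mass = 2·55.845 + 1·28.085 + 4·15.999 = 203.771 g/mol, of which 28.085 g is Si.
So Si makes up 28.085/203.771 = 0.1378 of the mass, i.e. 13.78%.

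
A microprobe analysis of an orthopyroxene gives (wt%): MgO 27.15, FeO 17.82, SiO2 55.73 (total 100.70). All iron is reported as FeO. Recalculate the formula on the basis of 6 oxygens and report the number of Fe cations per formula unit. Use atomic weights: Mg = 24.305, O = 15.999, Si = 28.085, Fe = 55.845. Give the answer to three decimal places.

MgO: 27.15/40.304 = 0.67363 mol → 0.67363 mol Mg, 0.67363 mol O.
FeO: 17.82/71.844 = 0.24804 mol → 0.24804 mol Fe, 0.24804 mol O.
SiO2: 55.73/60.083 = 0.92755 mol → 0.92755 mol Si, 1.85510 mol O.
Total oxygen = 2.77677 mol. Normalization factor = 6/2.77677 = 2.16078.
Fe per 6 O = 0.24804 × 2.16078 = 0.536.

0.536 Fe apfu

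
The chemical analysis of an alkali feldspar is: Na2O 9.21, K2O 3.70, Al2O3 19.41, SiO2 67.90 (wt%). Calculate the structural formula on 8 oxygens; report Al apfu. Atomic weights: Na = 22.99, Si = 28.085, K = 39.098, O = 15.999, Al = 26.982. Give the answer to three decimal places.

Na2O (M=61.979): mol = 0.14860; Na = 0.29720, O = 0.14860.
K2O (M=94.195): mol = 0.03928; K = 0.07856, O = 0.03928.
Al2O3 (M=101.961): mol = 0.19037; Al = 0.38074, O = 0.57111.
SiO2 (M=60.083): mol = 1.13010; Si = 1.13010, O = 2.26020.
ΣO = 3.01919; factor = 8/ΣO = 2.64972.
Al apfu = 0.38074 × 2.64972 = 1.009.

1.009 Al apfu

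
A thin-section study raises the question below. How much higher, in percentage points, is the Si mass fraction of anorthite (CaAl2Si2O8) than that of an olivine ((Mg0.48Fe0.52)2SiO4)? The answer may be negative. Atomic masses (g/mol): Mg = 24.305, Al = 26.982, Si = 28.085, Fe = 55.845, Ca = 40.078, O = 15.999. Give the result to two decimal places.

4.00 percentage points

First mineral: 56.170 g Si in 278.204 g formula = 20.19 wt% Si.
Second mineral: 28.085 g Si in 173.493 g formula = 16.19 wt% Si.
20.19% − 16.19% gives a difference of 4.00 percentage points.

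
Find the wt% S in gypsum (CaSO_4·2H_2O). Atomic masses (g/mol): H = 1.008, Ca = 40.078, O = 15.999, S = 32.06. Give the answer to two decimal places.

18.62 wt%

Molar mass of CaSO_4·2H_2O: 1·40.078 + 1·32.06 + 6·15.999 + 4·1.008 = 172.164 g/mol.
Mass of S per formula unit: 1 × 32.06 = 32.060 g.
Weight fraction S = 32.060 / 172.164 = 0.1862.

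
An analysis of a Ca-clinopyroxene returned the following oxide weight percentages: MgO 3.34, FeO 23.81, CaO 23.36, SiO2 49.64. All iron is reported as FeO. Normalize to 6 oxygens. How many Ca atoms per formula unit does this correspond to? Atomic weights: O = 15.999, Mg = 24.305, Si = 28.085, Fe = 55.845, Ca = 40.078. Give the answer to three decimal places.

MgO (M=40.304): mol = 0.08287; Mg = 0.08287, O = 0.08287.
FeO (M=71.844): mol = 0.33141; Fe = 0.33141, O = 0.33141.
CaO (M=56.077): mol = 0.41657; Ca = 0.41657, O = 0.41657.
SiO2 (M=60.083): mol = 0.82619; Si = 0.82619, O = 1.65238.
ΣO = 2.48323; factor = 6/ΣO = 2.41621.
Ca apfu = 0.41657 × 2.41621 = 1.007.

1.007 Ca apfu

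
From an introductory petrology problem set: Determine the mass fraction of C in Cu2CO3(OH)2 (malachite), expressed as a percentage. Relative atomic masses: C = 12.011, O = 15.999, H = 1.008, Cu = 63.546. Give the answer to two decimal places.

5.43 weight percent

Formula mass = 2·63.546 + 1·12.011 + 5·15.999 + 2·1.008 = 221.114 g/mol, of which 12.011 g is C.
So C makes up 12.011/221.114 = 0.0543 of the mass, i.e. 5.43%.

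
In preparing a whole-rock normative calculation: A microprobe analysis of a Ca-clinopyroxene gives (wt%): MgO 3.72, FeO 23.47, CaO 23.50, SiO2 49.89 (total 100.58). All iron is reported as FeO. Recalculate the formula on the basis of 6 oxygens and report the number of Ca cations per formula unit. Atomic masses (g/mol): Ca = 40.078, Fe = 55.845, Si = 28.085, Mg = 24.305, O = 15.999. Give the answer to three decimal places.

1.006 Ca apfu

MgO (M=40.304): mol = 0.09230; Mg = 0.09230, O = 0.09230.
FeO (M=71.844): mol = 0.32668; Fe = 0.32668, O = 0.32668.
CaO (M=56.077): mol = 0.41907; Ca = 0.41907, O = 0.41907.
SiO2 (M=60.083): mol = 0.83035; Si = 0.83035, O = 1.66070.
ΣO = 2.49875; factor = 6/ΣO = 2.40120.
Ca apfu = 0.41907 × 2.40120 = 1.006.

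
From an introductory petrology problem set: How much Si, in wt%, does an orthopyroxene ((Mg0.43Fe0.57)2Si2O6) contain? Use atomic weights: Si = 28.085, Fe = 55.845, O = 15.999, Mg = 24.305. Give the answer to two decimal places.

Molar mass of (Mg0.43Fe0.57)2Si2O6: 0.86×24.305 + 1.14×55.845 + 2×28.085 + 6×15.999 = 236.730 g/mol.
Mass of Si per formula unit: 2 × 28.085 = 56.170 g.
Weight fraction Si = 56.170 / 236.730 = 0.2373.

23.73 wt%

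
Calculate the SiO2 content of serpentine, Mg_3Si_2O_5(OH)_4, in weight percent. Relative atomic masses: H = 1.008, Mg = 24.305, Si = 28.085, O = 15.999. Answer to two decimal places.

43.36 wt%

Formula mass = 277.108 g/mol.
2 Si → 2.0000 mol SiO2 per formula unit; M(SiO2) = 60.083, so SiO2 mass = 120.166 g.
120.166/277.108 × 100 = 43.36 wt%.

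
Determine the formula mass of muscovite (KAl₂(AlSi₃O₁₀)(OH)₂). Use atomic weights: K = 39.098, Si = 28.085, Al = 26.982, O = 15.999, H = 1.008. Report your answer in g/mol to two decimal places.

398.30 g/mol

The formula mass is the sum 1·39.098 + 3·26.982 + 3·28.085 + 12·15.999 + 2·1.008.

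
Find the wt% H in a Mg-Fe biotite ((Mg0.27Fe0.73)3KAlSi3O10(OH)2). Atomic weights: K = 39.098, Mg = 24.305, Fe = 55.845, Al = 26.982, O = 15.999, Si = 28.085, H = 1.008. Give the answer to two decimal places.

0.41 wt%

Molar mass of (Mg0.27Fe0.73)3KAlSi3O10(OH)2: 0.81·24.305 + 2.19·55.845 + 1·39.098 + 1·26.982 + 3·28.085 + 12·15.999 + 2·1.008 = 486.327 g/mol.
Mass of H per formula unit: 2 × 1.008 = 2.016 g.
Weight fraction H = 2.016 / 486.327 = 0.0041.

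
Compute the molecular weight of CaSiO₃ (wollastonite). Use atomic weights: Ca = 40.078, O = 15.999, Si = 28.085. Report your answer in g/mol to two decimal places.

116.16 g/mol

M = 1·40.078 + 1·28.085 + 3·15.999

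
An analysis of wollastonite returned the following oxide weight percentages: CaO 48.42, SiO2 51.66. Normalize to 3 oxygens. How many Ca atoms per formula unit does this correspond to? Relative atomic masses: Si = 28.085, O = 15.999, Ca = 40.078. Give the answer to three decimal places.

CaO (M=56.077): mol = 0.86346; Ca = 0.86346, O = 0.86346.
SiO2 (M=60.083): mol = 0.85981; Si = 0.85981, O = 1.71962.
ΣO = 2.58308; factor = 3/ΣO = 1.16140.
Ca apfu = 0.86346 × 1.16140 = 1.003.

1.003 Ca apfu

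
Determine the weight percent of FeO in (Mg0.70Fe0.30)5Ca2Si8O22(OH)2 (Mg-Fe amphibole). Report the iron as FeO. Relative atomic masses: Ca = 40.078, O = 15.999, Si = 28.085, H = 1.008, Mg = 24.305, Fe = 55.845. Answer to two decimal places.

12.54 wt%

Molar mass of (Mg0.70Fe0.30)5Ca2Si8O22(OH)2 = 3.50×24.305 + 1.50×55.845 + 2×40.078 + 8×28.085 + 24×15.999 + 2×1.008 = 859.663 g/mol.
Each formula unit contains 1.50 Fe, equivalent to 1.50/1 = 1.5000 mol FeO.
M(FeO) = 1×55.845 + 1×15.999 = 71.844 g/mol.
Mass of FeO per formula unit = 1.5000 × 71.844 = 107.766 g.
FeO wt% = 107.766 / 859.663 × 100 = 12.54%.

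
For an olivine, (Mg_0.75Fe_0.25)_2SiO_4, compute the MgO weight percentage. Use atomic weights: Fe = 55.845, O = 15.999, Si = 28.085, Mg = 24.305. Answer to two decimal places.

Formula mass = 156.461 g/mol.
1.50 Mg → 1.5000 mol MgO per formula unit; M(MgO) = 40.304, so MgO mass = 60.456 g.
60.456/156.461 × 100 = 38.64 wt%.

38.64 wt%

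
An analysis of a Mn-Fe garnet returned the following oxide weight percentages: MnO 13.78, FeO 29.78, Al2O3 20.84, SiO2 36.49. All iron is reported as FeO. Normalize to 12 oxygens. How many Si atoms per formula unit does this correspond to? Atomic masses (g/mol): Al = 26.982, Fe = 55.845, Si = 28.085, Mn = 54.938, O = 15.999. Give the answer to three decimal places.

2.991 Si apfu

MnO: 13.78/70.937 = 0.19426 mol → 0.19426 mol Mn, 0.19426 mol O.
FeO: 29.78/71.844 = 0.41451 mol → 0.41451 mol Fe, 0.41451 mol O.
Al2O3: 20.84/101.961 = 0.20439 mol → 0.40878 mol Al, 0.61317 mol O.
SiO2: 36.49/60.083 = 0.60733 mol → 0.60733 mol Si, 1.21466 mol O.
Total oxygen = 2.43660 mol. Normalization factor = 12/2.43660 = 4.92490.
Si per 12 O = 0.60733 × 4.92490 = 2.991.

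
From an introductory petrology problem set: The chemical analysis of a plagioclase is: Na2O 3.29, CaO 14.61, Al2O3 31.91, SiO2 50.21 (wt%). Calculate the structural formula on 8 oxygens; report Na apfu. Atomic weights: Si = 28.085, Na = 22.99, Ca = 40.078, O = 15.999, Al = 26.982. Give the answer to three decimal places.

0.290 Na apfu

Na2O (M=61.979): mol = 0.05308; Na = 0.10616, O = 0.05308.
CaO (M=56.077): mol = 0.26053; Ca = 0.26053, O = 0.26053.
Al2O3 (M=101.961): mol = 0.31296; Al = 0.62592, O = 0.93888.
SiO2 (M=60.083): mol = 0.83568; Si = 0.83568, O = 1.67136.
ΣO = 2.92385; factor = 8/ΣO = 2.73612.
Na apfu = 0.10616 × 2.73612 = 0.290.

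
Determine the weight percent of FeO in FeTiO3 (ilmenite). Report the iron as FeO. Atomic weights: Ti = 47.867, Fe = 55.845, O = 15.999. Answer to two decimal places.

47.36 wt%

Molar mass of FeTiO3 = 1*55.845 + 1*47.867 + 3*15.999 = 151.709 g/mol.
Each formula unit contains 1 Fe, equivalent to 1/1 = 1.0000 mol FeO.
M(FeO) = 1×55.845 + 1×15.999 = 71.844 g/mol.
Mass of FeO per formula unit = 1.0000 × 71.844 = 71.844 g.
FeO wt% = 71.844 / 151.709 × 100 = 47.36%.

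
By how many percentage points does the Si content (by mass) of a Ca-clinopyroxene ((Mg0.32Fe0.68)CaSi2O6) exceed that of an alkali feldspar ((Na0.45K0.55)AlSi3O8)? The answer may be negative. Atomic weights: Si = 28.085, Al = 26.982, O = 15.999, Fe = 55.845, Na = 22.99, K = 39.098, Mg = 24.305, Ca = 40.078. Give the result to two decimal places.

-7.48 percentage points

First mineral: 56.170 g Si in 237.994 g formula = 23.60 wt% Si.
Second mineral: 84.255 g Si in 271.078 g formula = 31.08 wt% Si.
23.60% − 31.08% gives a difference of -7.48 percentage points.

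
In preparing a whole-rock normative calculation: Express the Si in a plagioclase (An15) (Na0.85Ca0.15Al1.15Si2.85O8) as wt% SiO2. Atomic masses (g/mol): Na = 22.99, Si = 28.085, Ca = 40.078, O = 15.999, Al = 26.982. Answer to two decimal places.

Molar mass of Na0.85Ca0.15Al1.15Si2.85O8 = 0.85×22.99 + 0.15×40.078 + 1.15×26.982 + 2.85×28.085 + 8×15.999 = 264.617 g/mol.
Each formula unit contains 2.85 Si, equivalent to 2.85/1 = 2.8500 mol SiO2.
M(SiO2) = 1×28.085 + 2×15.999 = 60.083 g/mol.
Mass of SiO2 per formula unit = 2.8500 × 60.083 = 171.237 g.
SiO2 wt% = 171.237 / 264.617 × 100 = 64.71%.

64.71 wt%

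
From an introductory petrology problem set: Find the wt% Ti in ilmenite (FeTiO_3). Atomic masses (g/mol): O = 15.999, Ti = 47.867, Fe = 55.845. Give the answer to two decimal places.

M(FeTiO_3) = 151.709 g/mol.
Ti contributes 1 × 47.867 = 47.867 g per mole.
47.867/151.709 = 0.3155 → 31.55%.

31.55 wt%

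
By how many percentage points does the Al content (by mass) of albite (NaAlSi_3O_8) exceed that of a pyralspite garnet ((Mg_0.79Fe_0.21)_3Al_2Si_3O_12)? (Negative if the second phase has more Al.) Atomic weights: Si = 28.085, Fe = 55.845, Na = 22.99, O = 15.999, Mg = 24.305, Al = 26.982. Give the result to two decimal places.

-2.47 percentage points

Al in NaAlSi_3O_8: molar mass 262.219 g/mol; 1×26.982 = 26.982 g → 10.29 wt%.
Al in (Mg_0.79Fe_0.21)_3Al_2Si_3O_12: molar mass 422.992 g/mol; 2×26.982 = 53.964 g → 12.76 wt%.
Difference = 10.29 − 12.76 = -2.47 percentage points.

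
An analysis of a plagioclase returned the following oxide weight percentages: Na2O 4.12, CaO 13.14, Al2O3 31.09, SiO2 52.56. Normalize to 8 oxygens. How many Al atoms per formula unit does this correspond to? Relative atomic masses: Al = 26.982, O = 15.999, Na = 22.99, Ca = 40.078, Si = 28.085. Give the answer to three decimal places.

4.12 wt% Na2O ÷ 61.979 g/mol = 0.06647 mol, giving 0.13294 Na and 0.06647 O.
13.14 wt% CaO ÷ 56.077 g/mol = 0.23432 mol, giving 0.23432 Ca and 0.23432 O.
31.09 wt% Al2O3 ÷ 101.961 g/mol = 0.30492 mol, giving 0.60984 Al and 0.91476 O.
52.56 wt% SiO2 ÷ 60.083 g/mol = 0.87479 mol, giving 0.87479 Si and 1.74958 O.
Oxygen sums to 2.96513; scaling by 8/2.96513 = 2.69803 puts the formula on 8 O.
Al: 0.60984 × 2.69803 = 1.645 atoms per formula unit.

1.645 Al apfu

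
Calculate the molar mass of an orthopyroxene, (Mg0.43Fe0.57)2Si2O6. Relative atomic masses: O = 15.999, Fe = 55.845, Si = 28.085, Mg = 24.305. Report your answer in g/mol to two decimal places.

Mg: 0.86 × 24.305 = 20.9023
Fe: 1.14 × 55.845 = 63.6633
Si: 2 × 28.085 = 56.1700
O: 6 × 15.999 = 95.9940
Summing the contributions gives the formula mass.

236.73 g/mol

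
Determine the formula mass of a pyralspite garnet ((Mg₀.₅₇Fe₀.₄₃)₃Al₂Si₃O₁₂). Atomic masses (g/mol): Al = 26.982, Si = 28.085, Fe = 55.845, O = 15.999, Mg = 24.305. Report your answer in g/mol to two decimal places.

The formula mass is the sum 1.71·24.305 + 1.29·55.845 + 2·26.982 + 3·28.085 + 12·15.999.

443.81 g/mol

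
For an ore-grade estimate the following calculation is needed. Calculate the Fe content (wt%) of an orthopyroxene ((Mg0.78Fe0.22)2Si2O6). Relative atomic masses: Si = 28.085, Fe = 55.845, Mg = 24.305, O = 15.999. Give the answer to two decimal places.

11.45 wt%

M((Mg0.78Fe0.22)2Si2O6) = 214.652 g/mol.
Fe contributes 0.44 × 55.845 = 24.572 g per mole.
24.572/214.652 = 0.1145 → 11.45%.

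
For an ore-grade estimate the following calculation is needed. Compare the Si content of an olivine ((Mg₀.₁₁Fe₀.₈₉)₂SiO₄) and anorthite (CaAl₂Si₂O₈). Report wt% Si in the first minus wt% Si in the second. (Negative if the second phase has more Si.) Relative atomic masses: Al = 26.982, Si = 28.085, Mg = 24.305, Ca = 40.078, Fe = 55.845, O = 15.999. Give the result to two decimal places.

First mineral: 28.085 g Si in 196.832 g formula = 14.27 wt% Si.
Second mineral: 56.170 g Si in 278.204 g formula = 20.19 wt% Si.
14.27% − 20.19% gives a difference of -5.92 percentage points.

-5.92 percentage points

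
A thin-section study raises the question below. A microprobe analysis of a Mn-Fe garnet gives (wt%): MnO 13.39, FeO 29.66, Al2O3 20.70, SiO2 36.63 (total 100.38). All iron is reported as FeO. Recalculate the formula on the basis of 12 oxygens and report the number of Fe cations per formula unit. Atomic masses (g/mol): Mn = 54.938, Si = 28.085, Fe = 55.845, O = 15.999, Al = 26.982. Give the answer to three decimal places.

2.039 Fe apfu

MnO: 13.39/70.937 = 0.18876 mol → 0.18876 mol Mn, 0.18876 mol O.
FeO: 29.66/71.844 = 0.41284 mol → 0.41284 mol Fe, 0.41284 mol O.
Al2O3: 20.70/101.961 = 0.20302 mol → 0.40604 mol Al, 0.60906 mol O.
SiO2: 36.63/60.083 = 0.60966 mol → 0.60966 mol Si, 1.21932 mol O.
Total oxygen = 2.42998 mol. Normalization factor = 12/2.42998 = 4.93831.
Fe per 12 O = 0.41284 × 4.93831 = 2.039.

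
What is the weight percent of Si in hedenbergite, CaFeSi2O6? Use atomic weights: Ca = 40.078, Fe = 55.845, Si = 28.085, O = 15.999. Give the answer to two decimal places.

Molar mass of CaFeSi2O6: 1×40.078 + 1×55.845 + 2×28.085 + 6×15.999 = 248.087 g/mol.
Mass of Si per formula unit: 2 × 28.085 = 56.170 g.
Weight fraction Si = 56.170 / 248.087 = 0.2264.

22.64 wt%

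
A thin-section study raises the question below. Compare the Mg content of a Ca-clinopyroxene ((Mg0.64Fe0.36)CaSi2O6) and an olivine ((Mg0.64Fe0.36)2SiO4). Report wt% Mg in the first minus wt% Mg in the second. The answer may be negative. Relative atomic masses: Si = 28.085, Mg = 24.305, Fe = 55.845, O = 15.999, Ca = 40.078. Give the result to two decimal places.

Mg in (Mg0.64Fe0.36)CaSi2O6: molar mass 227.901 g/mol; 0.64×24.305 = 15.555 g → 6.83 wt%.
Mg in (Mg0.64Fe0.36)2SiO4: molar mass 163.400 g/mol; 1.28×24.305 = 31.110 g → 19.04 wt%.
Difference = 6.83 − 19.04 = -12.21 percentage points.

-12.21 percentage points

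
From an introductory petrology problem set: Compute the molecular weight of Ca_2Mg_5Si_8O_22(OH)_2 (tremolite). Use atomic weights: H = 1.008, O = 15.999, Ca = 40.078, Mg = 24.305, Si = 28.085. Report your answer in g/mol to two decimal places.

The formula mass is the sum 2(40.078) + 5(24.305) + 8(28.085) + 24(15.999) + 2(1.008).

812.35 g/mol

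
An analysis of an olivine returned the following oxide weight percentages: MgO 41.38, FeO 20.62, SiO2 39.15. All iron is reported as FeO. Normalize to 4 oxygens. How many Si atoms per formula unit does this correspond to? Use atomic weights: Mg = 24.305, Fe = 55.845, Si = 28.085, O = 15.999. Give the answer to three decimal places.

MgO: 41.38/40.304 = 1.02670 mol → 1.02670 mol Mg, 1.02670 mol O.
FeO: 20.62/71.844 = 0.28701 mol → 0.28701 mol Fe, 0.28701 mol O.
SiO2: 39.15/60.083 = 0.65160 mol → 0.65160 mol Si, 1.30320 mol O.
Total oxygen = 2.61691 mol. Normalization factor = 4/2.61691 = 1.52852.
Si per 4 O = 0.65160 × 1.52852 = 0.996.

0.996 Si apfu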